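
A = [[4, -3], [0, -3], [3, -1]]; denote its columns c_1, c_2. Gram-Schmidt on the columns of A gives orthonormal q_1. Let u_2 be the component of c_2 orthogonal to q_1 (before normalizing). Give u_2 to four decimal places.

q_1 = c_1/‖c_1‖ = (4, 0, 3)/5.0000 = (0.8000, 0.0000, 0.6000).
r_{12} = q_1·c_2 = -3.0000.
u_2 = c_2 + 3.0000·q_1 = (-0.6000, -3.0000, 0.8000).

u_2 = (-0.6000, -3.0000, 0.8000)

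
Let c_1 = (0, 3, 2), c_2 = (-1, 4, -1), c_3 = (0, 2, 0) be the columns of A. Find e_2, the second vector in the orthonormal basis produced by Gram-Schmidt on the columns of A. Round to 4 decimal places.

e_1 = c_1/‖c_1‖ = (0, 3, 2)/3.6056 = (0.0000, 0.8321, 0.5547).
r_{12} = e_1·c_2 = 2.7735.
u_2 = c_2 − 2.7735·e_1 = (-1.0000, 1.6923, -2.5385).
‖u_2‖ = 3.2106, so e_2 = (-0.3115, 0.5271, -0.7907).

e_2 = (-0.3115, 0.5271, -0.7907)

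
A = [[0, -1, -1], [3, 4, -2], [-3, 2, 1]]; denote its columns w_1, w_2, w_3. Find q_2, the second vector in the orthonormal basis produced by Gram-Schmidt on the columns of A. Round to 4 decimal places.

w_1 = (0, 3, -3); ‖w_1‖ = 4.2426, so q_1 = (0.0000, 0.7071, -0.7071).
q_1·w_2 = 0.0000·(-1) + 0.7071·4 + (-0.7071)·2 = 1.4142.
u_2 = w_2 − 1.4142·q_1 = (-1.0000, 3.0000, 3.0000).
‖u_2‖ = 4.3589, so q_2 = (-0.2294, 0.6882, 0.6882).

q_2 = (-0.2294, 0.6882, 0.6882)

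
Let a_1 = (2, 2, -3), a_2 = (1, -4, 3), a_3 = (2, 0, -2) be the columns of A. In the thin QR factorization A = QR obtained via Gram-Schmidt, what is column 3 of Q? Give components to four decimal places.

a_1 = (2, 2, -3); ‖a_1‖ = 4.1231, so q_1 = (0.4851, 0.4851, -0.7276).
q_1·a_2 = 0.4851·1 + 0.4851·(-4) + (-0.7276)·3 = -3.6380.
u_2 = a_2 + 3.6380·q_1 = (2.7647, -2.2353, 0.3529).
‖u_2‖ = 3.5728, so q_2 = (0.7738, -0.6256, 0.0988).
q_1·a_3 = 0.4851·2 + 0.4851·0 + (-0.7276)·(-2) = 2.4254; q_2·a_3 = 0.7738·2 + (-0.6256)·0 + 0.0988·(-2) = 1.3501.
u_3 = a_3 − 2.4254·q_1 − 1.3501·q_2 = (-0.2212, -0.3318, -0.3687).
‖u_3‖ = 0.5431, so q_3 = (-0.4073, -0.6110, -0.6788).

q_3 = (-0.4073, -0.6110, -0.6788)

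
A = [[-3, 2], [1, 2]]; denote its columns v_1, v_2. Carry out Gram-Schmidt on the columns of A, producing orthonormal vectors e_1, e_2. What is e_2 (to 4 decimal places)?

e_1 = v_1/‖v_1‖ = (-3, 1)/3.1623 = (-0.9487, 0.3162).
r_{12} = e_1·v_2 = -1.2649.
u_2 = v_2 + 1.2649·e_1 = (0.8000, 2.4000).
‖u_2‖ = 2.5298, so e_2 = (0.3162, 0.9487).

e_2 = (0.3162, 0.9487)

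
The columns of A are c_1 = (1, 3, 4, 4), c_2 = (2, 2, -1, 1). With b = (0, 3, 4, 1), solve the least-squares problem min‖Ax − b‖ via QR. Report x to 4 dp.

x = (0.7472, -0.2978)

q_1 = c_1/‖c_1‖ = (1, 3, 4, 4)/6.4807 = (0.1543, 0.4629, 0.6172, 0.6172).
r_{12} = q_1·c_2 = 1.2344.
u_2 = c_2 − 1.2344·q_1 = (1.8095, 1.4286, -1.7619, 0.2381).
‖u_2‖ = 2.9114, so q_2 = (0.6215, 0.4907, -0.6052, 0.0818).
Qᵀb = (4.4748, -0.8669).
Back-substitute: x_2 = -0.8669/2.9114 = -0.2978.
x_1 = (4.4748 − 1.2344·(-0.2978))/6.4807 = 0.7472.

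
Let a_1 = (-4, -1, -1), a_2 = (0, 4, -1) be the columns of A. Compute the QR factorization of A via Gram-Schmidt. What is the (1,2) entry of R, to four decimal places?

r_{12} = -0.7071

q_1 = a_1/‖a_1‖ = (-4, -1, -1)/4.2426 = (-0.9428, -0.2357, -0.2357).
r_{12} = q_1·a_2 = -0.7071.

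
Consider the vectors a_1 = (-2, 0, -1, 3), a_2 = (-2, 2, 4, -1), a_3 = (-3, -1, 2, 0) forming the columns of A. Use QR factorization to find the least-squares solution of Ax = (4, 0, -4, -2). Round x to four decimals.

q_1 = a_1/‖a_1‖ = (-2, 0, -1, 3)/3.7417 = (-0.5345, 0.0000, -0.2673, 0.8018).
r_{12} = q_1·a_2 = -0.8018.
u_2 = a_2 + 0.8018·q_1 = (-2.4286, 2.0000, 3.7857, -0.3571).
‖u_2‖ = 4.9353, so q_2 = (-0.4921, 0.4052, 0.7671, -0.0724).
r_{13} = q_1·a_3 = 1.0690; r_{23} = q_2·a_3 = 2.6051.
u_3 = a_3 − 1.0690·q_1 − 2.6051·q_2 = (-1.1466, -2.0557, 0.2874, -0.6686).
‖u_3‖ = 2.4638, so q_3 = (-0.4654, -0.8344, 0.1166, -0.2714).
Qᵀb = (-2.6726, -4.8919, -1.7854).
Back-substitute: x_3 = -1.7854/2.4638 = -0.7246.
x_2 = (-4.8919 − 2.6051·(-0.7246))/4.9353 = -0.6087.
x_1 = (-2.6726 + 0.8018·(-0.6087) − 1.0690·(-0.7246))/3.7417 = -0.6377.

x = (-0.6377, -0.6087, -0.7246)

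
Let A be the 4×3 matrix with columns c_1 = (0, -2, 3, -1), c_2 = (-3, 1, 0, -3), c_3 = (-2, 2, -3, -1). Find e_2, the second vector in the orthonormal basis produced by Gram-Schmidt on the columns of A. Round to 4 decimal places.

e_2 = (-0.6895, 0.2627, -0.0493, -0.6731)

e_1 = c_1/‖c_1‖ = (0, -2, 3, -1)/3.7417 = (0.0000, -0.5345, 0.8018, -0.2673).
r_{12} = e_1·c_2 = 0.2673.
u_2 = c_2 − 0.2673·e_1 = (-3.0000, 1.1429, -0.2143, -2.9286).
‖u_2‖ = 4.3507, so e_2 = (-0.6895, 0.2627, -0.0493, -0.6731).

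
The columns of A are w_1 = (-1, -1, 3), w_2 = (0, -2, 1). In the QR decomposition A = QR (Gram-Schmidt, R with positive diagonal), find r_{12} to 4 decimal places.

r_{12} = 1.5076

w_1 = (-1, -1, 3); ‖w_1‖ = 3.3166, so e_1 = (-0.3015, -0.3015, 0.9045).
r_{12} = e_1·w_2 = 1.5076.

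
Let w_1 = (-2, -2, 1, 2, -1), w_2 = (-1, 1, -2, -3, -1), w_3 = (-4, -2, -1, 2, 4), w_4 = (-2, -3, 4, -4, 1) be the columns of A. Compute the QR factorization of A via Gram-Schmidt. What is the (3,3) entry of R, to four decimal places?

w_1 = (-2, -2, 1, 2, -1); ‖w_1‖ = 3.7417, so e_1 = (-0.5345, -0.5345, 0.2673, 0.5345, -0.2673).
e_1·w_2 = (-0.5345)·(-1) + (-0.5345)·1 + 0.2673·(-2) + 0.5345·(-3) + (-0.2673)·(-1) = -1.8708.
u_2 = w_2 + 1.8708·e_1 = (-2.0000, 0.0000, -1.5000, -2.0000, -1.5000).
‖u_2‖ = 3.5355, so e_2 = (-0.5657, 0.0000, -0.4243, -0.5657, -0.4243).
e_1·w_3 = (-0.5345)·(-4) + (-0.5345)·(-2) + 0.2673·(-1) + 0.5345·2 + (-0.2673)·4 = 2.9399; e_2·w_3 = (-0.5657)·(-4) + (0.0000)·(-2) + (-0.4243)·(-1) + (-0.5657)·2 + (-0.4243)·4 = -0.1414.
u_3 = w_3 − 2.9399·e_1 + 0.1414·e_2 = (-2.5086, -0.4286, -1.8457, 0.3486, 4.7257).
r_{33} = ‖u_3‖ = 5.6866.

r_{33} = 5.6866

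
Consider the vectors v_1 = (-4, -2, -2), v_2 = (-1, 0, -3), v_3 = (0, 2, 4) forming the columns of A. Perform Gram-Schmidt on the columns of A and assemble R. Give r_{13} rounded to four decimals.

r_{13} = -2.4495

q_1 = v_1/‖v_1‖ = (-4, -2, -2)/4.8990 = (-0.8165, -0.4082, -0.4082).
r_{13} = q_1·v_3 = -2.4495.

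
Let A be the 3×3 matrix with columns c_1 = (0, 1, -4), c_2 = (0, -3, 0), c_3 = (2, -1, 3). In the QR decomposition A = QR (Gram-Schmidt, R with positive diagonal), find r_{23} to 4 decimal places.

c_1 = (0, 1, -4); ‖c_1‖ = 4.1231, so e_1 = (0.0000, 0.2425, -0.9701).
e_1·c_2 = 0.0000·0 + 0.2425·(-3) + (-0.9701)·0 = -0.7276.
u_2 = c_2 + 0.7276·e_1 = (0.0000, -2.8235, -0.7059).
‖u_2‖ = 2.9104, so e_2 = (0.0000, -0.9701, -0.2425).
r_{23} = e_2·c_3 = 0.2425.

r_{23} = 0.2425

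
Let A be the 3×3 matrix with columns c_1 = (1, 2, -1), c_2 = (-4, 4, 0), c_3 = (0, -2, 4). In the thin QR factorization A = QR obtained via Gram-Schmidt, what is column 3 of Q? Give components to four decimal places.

e_1 = c_1/‖c_1‖ = (1, 2, -1)/2.4495 = (0.4082, 0.8165, -0.4082).
r_{12} = e_1·c_2 = 1.6330.
u_2 = c_2 − 1.6330·e_1 = (-4.6667, 2.6667, 0.6667).
‖u_2‖ = 5.4160, so e_2 = (-0.8616, 0.4924, 0.1231).
r_{13} = e_1·c_3 = -3.2660; r_{23} = e_2·c_3 = -0.4924.
u_3 = c_3 + 3.2660·e_1 + 0.4924·e_2 = (0.9091, 0.9091, 2.7273).
‖u_3‖ = 3.0151, so e_3 = (0.3015, 0.3015, 0.9045).

e_3 = (0.3015, 0.3015, 0.9045)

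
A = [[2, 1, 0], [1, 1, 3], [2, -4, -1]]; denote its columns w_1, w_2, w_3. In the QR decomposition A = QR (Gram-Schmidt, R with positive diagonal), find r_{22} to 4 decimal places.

r_{22} = 3.9016

w_1 = (2, 1, 2); ‖w_1‖ = 3.0000, so e_1 = (0.6667, 0.3333, 0.6667).
e_1·w_2 = 0.6667·1 + 0.3333·1 + 0.6667·(-4) = -1.6667.
u_2 = w_2 + 1.6667·e_1 = (2.1111, 1.5556, -2.8889).
r_{22} = ‖u_2‖ = 3.9016.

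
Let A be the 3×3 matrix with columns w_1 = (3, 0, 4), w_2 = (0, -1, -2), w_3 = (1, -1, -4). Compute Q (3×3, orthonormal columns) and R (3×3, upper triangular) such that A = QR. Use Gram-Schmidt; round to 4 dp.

w_1 = (3, 0, 4); ‖w_1‖ = 5.0000, so q_1 = (0.6000, 0.0000, 0.8000).
q_1·w_2 = 0.6000·0 + 0.0000·(-1) + 0.8000·(-2) = -1.6000.
u_2 = w_2 + 1.6000·q_1 = (0.9600, -1.0000, -0.7200).
‖u_2‖ = 1.5620, so q_2 = (0.6146, -0.6402, -0.4609).
q_1·w_3 = 0.6000·1 + 0.0000·(-1) + 0.8000·(-4) = -2.6000; q_2·w_3 = 0.6146·1 + (-0.6402)·(-1) + (-0.4609)·(-4) = 3.0985.
u_3 = w_3 + 2.6000·q_1 − 3.0985·q_2 = (0.6557, 0.9836, -0.4918).
‖u_3‖ = 1.2804, so q_3 = (0.5121, 0.7682, -0.3841).

Q = [[0.6000, 0.6146, 0.5121], [0.0000, -0.6402, 0.7682], [0.8000, -0.4609, -0.3841]], R = [[5.0000, -1.6000, -2.6000], [0.0000, 1.5620, 3.0985], [0.0000, 0.0000, 1.2804]]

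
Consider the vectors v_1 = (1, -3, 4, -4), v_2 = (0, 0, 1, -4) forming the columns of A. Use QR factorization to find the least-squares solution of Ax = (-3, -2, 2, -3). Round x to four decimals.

q_1 = v_1/‖v_1‖ = (1, -3, 4, -4)/6.4807 = (0.1543, -0.4629, 0.6172, -0.6172).
r_{12} = q_1·v_2 = 3.0861.
u_2 = v_2 − 3.0861·q_1 = (-0.4762, 1.4286, -0.9048, -2.0952).
‖u_2‖ = 2.7343, so q_2 = (-0.1742, 0.5225, -0.3309, -0.7663).
Qᵀb = (3.5490, 1.1146).
Back-substitute: x_2 = 1.1146/2.7343 = 0.4076.
x_1 = (3.5490 − 3.0861·0.4076)/6.4807 = 0.3535.

x = (0.3535, 0.4076)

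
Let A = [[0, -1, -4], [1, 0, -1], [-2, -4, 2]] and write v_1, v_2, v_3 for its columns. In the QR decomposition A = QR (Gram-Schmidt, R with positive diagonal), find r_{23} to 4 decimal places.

v_1 = (0, 1, -2); ‖v_1‖ = 2.2361, so q_1 = (0.0000, 0.4472, -0.8944).
q_1·v_2 = 0.0000·(-1) + 0.4472·0 + (-0.8944)·(-4) = 3.5777.
u_2 = v_2 − 3.5777·q_1 = (-1.0000, -1.6000, -0.8000).
‖u_2‖ = 2.0494, so q_2 = (-0.4880, -0.7807, -0.3904).
r_{23} = q_2·v_3 = 1.9518.

r_{23} = 1.9518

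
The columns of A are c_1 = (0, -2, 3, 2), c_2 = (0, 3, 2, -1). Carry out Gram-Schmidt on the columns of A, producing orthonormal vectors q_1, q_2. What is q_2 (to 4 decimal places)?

q_2 = (0.0000, 0.7452, 0.6342, -0.2061)

q_1 = c_1/‖c_1‖ = (0, -2, 3, 2)/4.1231 = (0.0000, -0.4851, 0.7276, 0.4851).
r_{12} = q_1·c_2 = -0.4851.
u_2 = c_2 + 0.4851·q_1 = (0.0000, 2.7647, 2.3529, -0.7647).
‖u_2‖ = 3.7101, so q_2 = (0.0000, 0.7452, 0.6342, -0.2061).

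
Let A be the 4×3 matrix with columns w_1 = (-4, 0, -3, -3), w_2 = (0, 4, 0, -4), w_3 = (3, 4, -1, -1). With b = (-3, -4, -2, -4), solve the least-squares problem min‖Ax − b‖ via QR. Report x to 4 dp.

x = (0.7271, 0.1232, -0.6334)

q_1 = w_1/‖w_1‖ = (-4, 0, -3, -3)/5.8310 = (-0.6860, 0.0000, -0.5145, -0.5145).
r_{12} = q_1·w_2 = 2.0580.
u_2 = w_2 − 2.0580·q_1 = (1.4118, 4.0000, 1.0588, -2.9412).
‖u_2‖ = 5.2692, so q_2 = (0.2679, 0.7591, 0.2009, -0.5582).
r_{13} = q_1·w_3 = -1.0290; r_{23} = q_2·w_3 = 4.1975.
u_3 = w_3 + 1.0290·q_1 − 4.1975·q_2 = (1.1695, 0.8136, -2.3729, 0.8136).
‖u_3‖ = 2.8848, so q_3 = (0.4054, 0.2820, -0.8225, 0.2820).
Qᵀb = (5.1450, -2.0094, -1.8272).
Back-substitute: x_3 = -1.8272/2.8848 = -0.6334.
x_2 = (-2.0094 − 4.1975·(-0.6334))/5.2692 = 0.1232.
x_1 = (5.1450 − 2.0580·0.1232 + 1.0290·(-0.6334))/5.8310 = 0.7271.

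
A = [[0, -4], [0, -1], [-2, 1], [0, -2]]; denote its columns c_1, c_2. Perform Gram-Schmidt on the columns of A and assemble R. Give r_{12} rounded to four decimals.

r_{12} = -1.0000

c_1 = (0, 0, -2, 0); ‖c_1‖ = 2.0000, so q_1 = (0.0000, 0.0000, -1.0000, 0.0000).
r_{12} = q_1·c_2 = -1.0000.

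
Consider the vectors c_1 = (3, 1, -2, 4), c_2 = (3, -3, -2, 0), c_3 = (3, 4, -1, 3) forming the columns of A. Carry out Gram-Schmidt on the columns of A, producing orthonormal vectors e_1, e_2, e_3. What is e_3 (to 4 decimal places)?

e_3 = (0.5933, 0.5686, 0.0371, -0.5686)

c_1 = (3, 1, -2, 4); ‖c_1‖ = 5.4772, so e_1 = (0.5477, 0.1826, -0.3651, 0.7303).
e_1·c_2 = 0.5477·3 + 0.1826·(-3) + (-0.3651)·(-2) + 0.7303·0 = 1.8257.
u_2 = c_2 − 1.8257·e_1 = (2.0000, -3.3333, -1.3333, -1.3333).
‖u_2‖ = 4.3205, so e_2 = (0.4629, -0.7715, -0.3086, -0.3086).
e_1·c_3 = 0.5477·3 + 0.1826·4 + (-0.3651)·(-1) + 0.7303·3 = 4.9295; e_2·c_3 = 0.4629·3 + (-0.7715)·4 + (-0.3086)·(-1) + (-0.3086)·3 = -2.3146.
u_3 = c_3 − 4.9295·e_1 + 2.3146·e_2 = (1.3714, 1.3143, 0.0857, -1.3143).
‖u_3‖ = 2.3115, so e_3 = (0.5933, 0.5686, 0.0371, -0.5686).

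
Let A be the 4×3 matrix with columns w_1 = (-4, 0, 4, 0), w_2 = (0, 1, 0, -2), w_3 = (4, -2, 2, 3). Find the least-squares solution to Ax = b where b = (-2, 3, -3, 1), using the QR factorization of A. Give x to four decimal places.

x = (-0.3503, -1.2418, -0.9011)

w_1 = (-4, 0, 4, 0); ‖w_1‖ = 5.6569, so e_1 = (-0.7071, 0.0000, 0.7071, 0.0000).
e_1·w_2 = (-0.7071)·0 + 0.0000·1 + 0.7071·0 + 0.0000·(-2) = 0.0000.
u_2 = w_2 + 0.0000·e_1 = (0.0000, 1.0000, 0.0000, -2.0000).
‖u_2‖ = 2.2361, so e_2 = (0.0000, 0.4472, 0.0000, -0.8944).
e_1·w_3 = (-0.7071)·4 + 0.0000·(-2) + 0.7071·2 + 0.0000·3 = -1.4142; e_2·w_3 = 0.0000·4 + 0.4472·(-2) + 0.0000·2 + (-0.8944)·3 = -3.5777.
u_3 = w_3 + 1.4142·e_1 + 3.5777·e_2 = (3.0000, -0.4000, 3.0000, -0.2000).
‖u_3‖ = 4.2661, so e_3 = (0.7032, -0.0938, 0.7032, -0.0469).
Qᵀb = (-0.7071, 0.4472, -3.8442).
Back-substitute: x_3 = -3.8442/4.2661 = -0.9011.
x_2 = (0.4472 + 3.5777·(-0.9011))/2.2361 = -1.2418.
x_1 = (-0.7071 + 0.0000·(-1.2418) + 1.4142·(-0.9011))/5.6569 = -0.3503.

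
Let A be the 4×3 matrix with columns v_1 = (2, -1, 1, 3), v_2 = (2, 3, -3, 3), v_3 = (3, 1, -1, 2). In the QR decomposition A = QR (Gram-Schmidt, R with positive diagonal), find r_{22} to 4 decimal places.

v_1 = (2, -1, 1, 3); ‖v_1‖ = 3.8730, so e_1 = (0.5164, -0.2582, 0.2582, 0.7746).
e_1·v_2 = 0.5164·2 + (-0.2582)·3 + 0.2582·(-3) + 0.7746·3 = 1.8074.
u_2 = v_2 − 1.8074·e_1 = (1.0667, 3.4667, -3.4667, 1.6000).
r_{22} = ‖u_2‖ = 5.2662.

r_{22} = 5.2662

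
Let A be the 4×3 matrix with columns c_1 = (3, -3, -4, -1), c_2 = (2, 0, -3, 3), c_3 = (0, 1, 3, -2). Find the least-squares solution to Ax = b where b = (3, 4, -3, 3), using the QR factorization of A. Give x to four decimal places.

x = (-0.2825, 2.1113, 1.2141)

c_1 = (3, -3, -4, -1); ‖c_1‖ = 5.9161, so e_1 = (0.5071, -0.5071, -0.6761, -0.1690).
e_1·c_2 = 0.5071·2 + (-0.5071)·0 + (-0.6761)·(-3) + (-0.1690)·3 = 2.5355.
u_2 = c_2 − 2.5355·e_1 = (0.7143, 1.2857, -1.2857, 3.4286).
‖u_2‖ = 3.9461, so e_2 = (0.1810, 0.3258, -0.3258, 0.8689).
e_1·c_3 = 0.5071·0 + (-0.5071)·1 + (-0.6761)·3 + (-0.1690)·(-2) = -2.1974; e_2·c_3 = 0.1810·0 + 0.3258·1 + (-0.3258)·3 + 0.8689·(-2) = -2.3894.
u_3 = c_3 + 2.1974·e_1 + 2.3894·e_2 = (1.5468, 0.6642, 0.7358, -0.2954).
‖u_3‖ = 1.8607, so e_3 = (0.8313, 0.3570, 0.3954, -0.1588).
Qᵀb = (1.0142, 5.4304, 2.2591).
Back-substitute: x_3 = 2.2591/1.8607 = 1.2141.
x_2 = (5.4304 + 2.3894·1.2141)/3.9461 = 2.1113.
x_1 = (1.0142 − 2.5355·2.1113 + 2.1974·1.2141)/5.9161 = -0.2825.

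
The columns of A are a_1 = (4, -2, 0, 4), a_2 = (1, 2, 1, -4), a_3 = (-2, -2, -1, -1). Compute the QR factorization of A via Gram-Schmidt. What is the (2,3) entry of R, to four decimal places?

a_1 = (4, -2, 0, 4); ‖a_1‖ = 6.0000, so e_1 = (0.6667, -0.3333, 0.0000, 0.6667).
e_1·a_2 = 0.6667·1 + (-0.3333)·2 + 0.0000·1 + 0.6667·(-4) = -2.6667.
u_2 = a_2 + 2.6667·e_1 = (2.7778, 1.1111, 1.0000, -2.2222).
‖u_2‖ = 3.8586, so e_2 = (0.7199, 0.2880, 0.2592, -0.5759).
r_{23} = e_2·a_3 = -1.6989.

r_{23} = -1.6989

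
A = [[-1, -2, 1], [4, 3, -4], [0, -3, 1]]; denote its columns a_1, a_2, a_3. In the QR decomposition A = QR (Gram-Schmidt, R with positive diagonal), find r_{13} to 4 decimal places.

r_{13} = -4.1231

a_1 = (-1, 4, 0); ‖a_1‖ = 4.1231, so q_1 = (-0.2425, 0.9701, 0.0000).
r_{13} = q_1·a_3 = -4.1231.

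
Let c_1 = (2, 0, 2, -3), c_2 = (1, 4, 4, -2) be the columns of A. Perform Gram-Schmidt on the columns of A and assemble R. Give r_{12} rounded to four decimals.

c_1 = (2, 0, 2, -3); ‖c_1‖ = 4.1231, so q_1 = (0.4851, 0.0000, 0.4851, -0.7276).
r_{12} = q_1·c_2 = 3.8806.

r_{12} = 3.8806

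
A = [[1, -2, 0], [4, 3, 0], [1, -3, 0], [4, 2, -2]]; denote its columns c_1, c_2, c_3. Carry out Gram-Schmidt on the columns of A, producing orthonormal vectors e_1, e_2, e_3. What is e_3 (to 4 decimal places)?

e_3 = (0.1213, 0.6692, 0.1046, -0.7256)

c_1 = (1, 4, 1, 4); ‖c_1‖ = 5.8310, so e_1 = (0.1715, 0.6860, 0.1715, 0.6860).
e_1·c_2 = 0.1715·(-2) + 0.6860·3 + 0.1715·(-3) + 0.6860·2 = 2.5725.
u_2 = c_2 − 2.5725·e_1 = (-2.4412, 1.2353, -3.4412, 0.2353).
‖u_2‖ = 4.4025, so e_2 = (-0.5545, 0.2806, -0.7816, 0.0534).
e_1·c_3 = 0.1715·0 + 0.6860·0 + 0.1715·0 + 0.6860·(-2) = -1.3720; e_2·c_3 = (-0.5545)·0 + 0.2806·0 + (-0.7816)·0 + 0.0534·(-2) = -0.1069.
u_3 = c_3 + 1.3720·e_1 + 0.1069·e_2 = (0.1760, 0.9712, 0.1517, -1.0531).
‖u_3‖ = 1.4513, so e_3 = (0.1213, 0.6692, 0.1046, -0.7256).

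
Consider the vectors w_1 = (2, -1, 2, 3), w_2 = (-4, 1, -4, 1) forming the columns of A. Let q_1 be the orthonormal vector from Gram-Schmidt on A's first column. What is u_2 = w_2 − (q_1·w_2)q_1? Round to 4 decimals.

q_1 = w_1/‖w_1‖ = (2, -1, 2, 3)/4.2426 = (0.4714, -0.2357, 0.4714, 0.7071).
r_{12} = q_1·w_2 = -3.2998.
u_2 = w_2 + 3.2998·q_1 = (-2.4444, 0.2222, -2.4444, 3.3333).

u_2 = (-2.4444, 0.2222, -2.4444, 3.3333)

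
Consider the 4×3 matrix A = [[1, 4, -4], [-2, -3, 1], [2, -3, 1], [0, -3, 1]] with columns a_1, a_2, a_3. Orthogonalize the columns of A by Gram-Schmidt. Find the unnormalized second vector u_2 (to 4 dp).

q_1 = a_1/‖a_1‖ = (1, -2, 2, 0)/3.0000 = (0.3333, -0.6667, 0.6667, 0.0000).
r_{12} = q_1·a_2 = 1.3333.
u_2 = a_2 − 1.3333·q_1 = (3.5556, -2.1111, -3.8889, -3.0000).

u_2 = (3.5556, -2.1111, -3.8889, -3.0000)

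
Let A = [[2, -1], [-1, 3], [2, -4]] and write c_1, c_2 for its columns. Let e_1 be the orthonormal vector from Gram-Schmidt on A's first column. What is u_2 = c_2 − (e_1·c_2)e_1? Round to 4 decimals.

u_2 = (1.8889, 1.5556, -1.1111)

c_1 = (2, -1, 2); ‖c_1‖ = 3.0000, so e_1 = (0.6667, -0.3333, 0.6667).
e_1·c_2 = 0.6667·(-1) + (-0.3333)·3 + 0.6667·(-4) = -4.3333.
u_2 = c_2 + 4.3333·e_1 = (1.8889, 1.5556, -1.1111).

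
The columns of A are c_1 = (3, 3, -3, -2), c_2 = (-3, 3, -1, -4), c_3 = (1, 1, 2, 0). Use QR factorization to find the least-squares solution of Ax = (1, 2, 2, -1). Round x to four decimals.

x = (0.0965, 0.1827, 1.2276)

c_1 = (3, 3, -3, -2); ‖c_1‖ = 5.5678, so q_1 = (0.5388, 0.5388, -0.5388, -0.3592).
q_1·c_2 = 0.5388·(-3) + 0.5388·3 + (-0.5388)·(-1) + (-0.3592)·(-4) = 1.9757.
u_2 = c_2 − 1.9757·q_1 = (-4.0645, 1.9355, 0.0645, -3.2903).
‖u_2‖ = 5.5764, so q_2 = (-0.7289, 0.3471, 0.0116, -0.5900).
q_1·c_3 = 0.5388·1 + 0.5388·1 + (-0.5388)·2 + (-0.3592)·0 = 0.0000; q_2·c_3 = (-0.7289)·1 + 0.3471·1 + 0.0116·2 + (-0.5900)·0 = -0.3587.
u_3 = c_3 + 0.0000·q_1 + 0.3587·q_2 = (0.7386, 1.1245, 2.0041, -0.2116).
‖u_3‖ = 2.4231, so q_3 = (0.3048, 0.4641, 0.8271, -0.0873).
Qᵀb = (0.8980, 0.5785, 2.9745).
Back-substitute: x_3 = 2.9745/2.4231 = 1.2276.
x_2 = (0.5785 + 0.3587·1.2276)/5.5764 = 0.1827.
x_1 = (0.8980 − 1.9757·0.1827 + 0.0000·1.2276)/5.5678 = 0.0965.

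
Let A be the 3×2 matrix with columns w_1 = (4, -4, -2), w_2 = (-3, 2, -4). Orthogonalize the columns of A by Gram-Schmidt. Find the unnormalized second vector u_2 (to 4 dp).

w_1 = (4, -4, -2); ‖w_1‖ = 6.0000, so e_1 = (0.6667, -0.6667, -0.3333).
e_1·w_2 = 0.6667·(-3) + (-0.6667)·2 + (-0.3333)·(-4) = -2.0000.
u_2 = w_2 + 2.0000·e_1 = (-1.6667, 0.6667, -4.6667).

u_2 = (-1.6667, 0.6667, -4.6667)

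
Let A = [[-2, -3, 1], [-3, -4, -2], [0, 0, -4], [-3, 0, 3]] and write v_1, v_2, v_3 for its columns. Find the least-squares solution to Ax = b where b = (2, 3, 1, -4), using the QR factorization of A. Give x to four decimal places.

v_1 = (-2, -3, 0, -3); ‖v_1‖ = 4.6904, so e_1 = (-0.4264, -0.6396, 0.0000, -0.6396).
e_1·v_2 = (-0.4264)·(-3) + (-0.6396)·(-4) + 0.0000·0 + (-0.6396)·0 = 3.8376.
u_2 = v_2 − 3.8376·e_1 = (-1.3636, -1.5455, 0.0000, 2.4545).
‖u_2‖ = 3.2051, so e_2 = (-0.4255, -0.4822, 0.0000, 0.7658).
e_1·v_3 = (-0.4264)·1 + (-0.6396)·(-2) + 0.0000·(-4) + (-0.6396)·3 = -1.0660; e_2·v_3 = (-0.4255)·1 + (-0.4822)·(-2) + 0.0000·(-4) + 0.7658·3 = 2.8364.
u_3 = v_3 + 1.0660·e_1 − 2.8364·e_2 = (1.7522, -1.3142, -4.0000, 0.1460).
‖u_3‖ = 4.5627, so e_3 = (0.3840, -0.2880, -0.8767, 0.0320).
Qᵀb = (-0.2132, -5.3608, -1.1007).
Back-substitute: x_3 = -1.1007/4.5627 = -0.2412.
x_2 = (-5.3608 − 2.8364·(-0.2412))/3.2051 = -1.4591.
x_1 = (-0.2132 − 3.8376·(-1.4591) + 1.0660·(-0.2412))/4.6904 = 1.0935.

x = (1.0935, -1.4591, -0.2412)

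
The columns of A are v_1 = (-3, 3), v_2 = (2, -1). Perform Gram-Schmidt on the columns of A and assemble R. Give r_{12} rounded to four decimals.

v_1 = (-3, 3); ‖v_1‖ = 4.2426, so q_1 = (-0.7071, 0.7071).
r_{12} = q_1·v_2 = -2.1213.

r_{12} = -2.1213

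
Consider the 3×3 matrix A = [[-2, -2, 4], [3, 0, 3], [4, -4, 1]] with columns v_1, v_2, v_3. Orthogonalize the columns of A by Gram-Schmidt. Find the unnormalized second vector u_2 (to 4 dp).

u_2 = (-2.8276, 1.2414, -2.3448)

e_1 = v_1/‖v_1‖ = (-2, 3, 4)/5.3852 = (-0.3714, 0.5571, 0.7428).
r_{12} = e_1·v_2 = -2.2283.
u_2 = v_2 + 2.2283·e_1 = (-2.8276, 1.2414, -2.3448).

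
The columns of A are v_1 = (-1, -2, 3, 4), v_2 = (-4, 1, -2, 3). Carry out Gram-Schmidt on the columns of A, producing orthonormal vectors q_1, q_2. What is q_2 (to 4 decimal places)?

q_1 = v_1/‖v_1‖ = (-1, -2, 3, 4)/5.4772 = (-0.1826, -0.3651, 0.5477, 0.7303).
r_{12} = q_1·v_2 = 1.4606.
u_2 = v_2 − 1.4606·q_1 = (-3.7333, 1.5333, -2.8000, 1.9333).
‖u_2‖ = 5.2789, so q_2 = (-0.7072, 0.2905, -0.5304, 0.3662).

q_2 = (-0.7072, 0.2905, -0.5304, 0.3662)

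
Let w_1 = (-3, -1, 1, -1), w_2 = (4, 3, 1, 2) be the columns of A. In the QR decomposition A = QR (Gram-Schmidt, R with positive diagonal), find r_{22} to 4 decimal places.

r_{22} = 2.9439

w_1 = (-3, -1, 1, -1); ‖w_1‖ = 3.4641, so e_1 = (-0.8660, -0.2887, 0.2887, -0.2887).
e_1·w_2 = (-0.8660)·4 + (-0.2887)·3 + 0.2887·1 + (-0.2887)·2 = -4.6188.
u_2 = w_2 + 4.6188·e_1 = (0.0000, 1.6667, 2.3333, 0.6667).
r_{22} = ‖u_2‖ = 2.9439.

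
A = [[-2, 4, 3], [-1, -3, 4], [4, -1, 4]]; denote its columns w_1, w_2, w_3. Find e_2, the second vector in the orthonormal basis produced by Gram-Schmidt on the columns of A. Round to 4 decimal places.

w_1 = (-2, -1, 4); ‖w_1‖ = 4.5826, so e_1 = (-0.4364, -0.2182, 0.8729).
e_1·w_2 = (-0.4364)·4 + (-0.2182)·(-3) + 0.8729·(-1) = -1.9640.
u_2 = w_2 + 1.9640·e_1 = (3.1429, -3.4286, 0.7143).
‖u_2‖ = 4.7056, so e_2 = (0.6679, -0.7286, 0.1518).

e_2 = (0.6679, -0.7286, 0.1518)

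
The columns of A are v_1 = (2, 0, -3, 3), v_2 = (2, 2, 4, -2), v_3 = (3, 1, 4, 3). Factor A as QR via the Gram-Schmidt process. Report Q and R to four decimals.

v_1 = (2, 0, -3, 3); ‖v_1‖ = 4.6904, so q_1 = (0.4264, 0.0000, -0.6396, 0.6396).
q_1·v_2 = 0.4264·2 + 0.0000·2 + (-0.6396)·4 + 0.6396·(-2) = -2.9848.
u_2 = v_2 + 2.9848·q_1 = (3.2727, 2.0000, 2.0909, -0.0909).
‖u_2‖ = 4.3693, so q_2 = (0.7490, 0.4577, 0.4785, -0.0208).
q_1·v_3 = 0.4264·3 + 0.0000·1 + (-0.6396)·4 + 0.6396·3 = 0.6396; q_2·v_3 = 0.7490·3 + 0.4577·1 + 0.4785·4 + (-0.0208)·3 = 4.5566.
u_3 = v_3 − 0.6396·q_1 − 4.5566·q_2 = (-0.6857, -1.0857, 2.2286, 2.6857).
‖u_3‖ = 3.7187, so q_3 = (-0.1844, -0.2920, 0.5993, 0.7222).

Q = [[0.4264, 0.7490, -0.1844], [0.0000, 0.4577, -0.2920], [-0.6396, 0.4785, 0.5993], [0.6396, -0.0208, 0.7222]], R = [[4.6904, -2.9848, 0.6396], [0.0000, 4.3693, 4.5566], [0.0000, 0.0000, 3.7187]]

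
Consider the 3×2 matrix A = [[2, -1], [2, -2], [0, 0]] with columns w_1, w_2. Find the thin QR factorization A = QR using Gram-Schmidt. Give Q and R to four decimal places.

w_1 = (2, 2, 0); ‖w_1‖ = 2.8284, so e_1 = (0.7071, 0.7071, 0.0000).
e_1·w_2 = 0.7071·(-1) + 0.7071·(-2) + 0.0000·0 = -2.1213.
u_2 = w_2 + 2.1213·e_1 = (0.5000, -0.5000, 0.0000).
‖u_2‖ = 0.7071, so e_2 = (0.7071, -0.7071, 0.0000).

Q = [[0.7071, 0.7071], [0.7071, -0.7071], [0.0000, 0.0000]], R = [[2.8284, -2.1213], [0.0000, 0.7071]]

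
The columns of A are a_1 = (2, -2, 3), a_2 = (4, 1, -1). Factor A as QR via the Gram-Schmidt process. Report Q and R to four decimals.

a_1 = (2, -2, 3); ‖a_1‖ = 4.1231, so e_1 = (0.4851, -0.4851, 0.7276).
e_1·a_2 = 0.4851·4 + (-0.4851)·1 + 0.7276·(-1) = 0.7276.
u_2 = a_2 − 0.7276·e_1 = (3.6471, 1.3529, -1.5294).
‖u_2‖ = 4.1798, so e_2 = (0.8725, 0.3237, -0.3659).

Q = [[0.4851, 0.8725], [-0.4851, 0.3237], [0.7276, -0.3659]], R = [[4.1231, 0.7276], [0.0000, 4.1798]]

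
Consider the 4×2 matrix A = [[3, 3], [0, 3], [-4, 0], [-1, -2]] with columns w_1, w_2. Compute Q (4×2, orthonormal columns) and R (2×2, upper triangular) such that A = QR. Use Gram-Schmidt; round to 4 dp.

w_1 = (3, 0, -4, -1); ‖w_1‖ = 5.0990, so q_1 = (0.5883, 0.0000, -0.7845, -0.1961).
q_1·w_2 = 0.5883·3 + 0.0000·3 + (-0.7845)·0 + (-0.1961)·(-2) = 2.1573.
u_2 = w_2 − 2.1573·q_1 = (1.7308, 3.0000, 1.6923, -1.5769).
‖u_2‖ = 4.1649, so q_2 = (0.4156, 0.7203, 0.4063, -0.3786).

Q = [[0.5883, 0.4156], [0.0000, 0.7203], [-0.7845, 0.4063], [-0.1961, -0.3786]], R = [[5.0990, 2.1573], [0.0000, 4.1649]]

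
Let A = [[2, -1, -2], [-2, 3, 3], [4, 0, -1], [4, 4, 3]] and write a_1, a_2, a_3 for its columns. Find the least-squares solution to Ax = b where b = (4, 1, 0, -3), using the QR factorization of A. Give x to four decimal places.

q_1 = a_1/‖a_1‖ = (2, -2, 4, 4)/6.3246 = (0.3162, -0.3162, 0.6325, 0.6325).
r_{12} = q_1·a_2 = 1.2649.
u_2 = a_2 − 1.2649·q_1 = (-1.4000, 3.4000, -0.8000, 3.2000).
‖u_2‖ = 4.9396, so q_2 = (-0.2834, 0.6883, -0.1620, 0.6478).
r_{13} = q_1·a_3 = -0.3162; r_{23} = q_2·a_3 = 4.7372.
u_3 = a_3 + 0.3162·q_1 − 4.7372·q_2 = (-0.5574, -0.3607, -0.0328, 0.1311).
‖u_3‖ = 0.6775, so q_3 = (-0.8227, -0.5323, -0.0484, 0.1936).
Qᵀb = (-0.9487, -2.3888, -4.4038).
Back-substitute: x_3 = -4.4038/0.6775 = -6.5000.
x_2 = (-2.3888 − 4.7372·(-6.5000))/4.9396 = 5.7500.
x_1 = (-0.9487 − 1.2649·5.7500 + 0.3162·(-6.5000))/6.3246 = -1.6250.

x = (-1.6250, 5.7500, -6.5000)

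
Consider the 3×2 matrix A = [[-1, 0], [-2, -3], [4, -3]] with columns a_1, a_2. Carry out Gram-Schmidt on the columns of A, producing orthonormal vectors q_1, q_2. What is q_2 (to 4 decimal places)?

q_1 = a_1/‖a_1‖ = (-1, -2, 4)/4.5826 = (-0.2182, -0.4364, 0.8729).
r_{12} = q_1·a_2 = -1.3093.
u_2 = a_2 + 1.3093·q_1 = (-0.2857, -3.5714, -1.8571).
‖u_2‖ = 4.0356, so q_2 = (-0.0708, -0.8850, -0.4602).

q_2 = (-0.0708, -0.8850, -0.4602)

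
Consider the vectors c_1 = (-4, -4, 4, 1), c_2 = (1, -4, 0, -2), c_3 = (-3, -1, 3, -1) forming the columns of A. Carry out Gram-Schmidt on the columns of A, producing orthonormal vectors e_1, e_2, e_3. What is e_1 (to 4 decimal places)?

c_1 = (-4, -4, 4, 1); ‖c_1‖ = 7.0000, so e_1 = (-0.5714, -0.5714, 0.5714, 0.1429).

e_1 = (-0.5714, -0.5714, 0.5714, 0.1429)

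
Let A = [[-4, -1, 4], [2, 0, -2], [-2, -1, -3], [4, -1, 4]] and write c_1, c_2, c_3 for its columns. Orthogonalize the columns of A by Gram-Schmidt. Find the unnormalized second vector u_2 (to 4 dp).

u_2 = (-0.8000, -0.1000, -0.9000, -1.2000)

c_1 = (-4, 2, -2, 4); ‖c_1‖ = 6.3246, so e_1 = (-0.6325, 0.3162, -0.3162, 0.6325).
e_1·c_2 = (-0.6325)·(-1) + 0.3162·0 + (-0.3162)·(-1) + 0.6325·(-1) = 0.3162.
u_2 = c_2 − 0.3162·e_1 = (-0.8000, -0.1000, -0.9000, -1.2000).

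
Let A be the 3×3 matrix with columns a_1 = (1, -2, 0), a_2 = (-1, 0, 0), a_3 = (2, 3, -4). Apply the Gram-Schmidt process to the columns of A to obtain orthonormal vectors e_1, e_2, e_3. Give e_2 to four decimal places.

e_1 = a_1/‖a_1‖ = (1, -2, 0)/2.2361 = (0.4472, -0.8944, 0.0000).
r_{12} = e_1·a_2 = -0.4472.
u_2 = a_2 + 0.4472·e_1 = (-0.8000, -0.4000, 0.0000).
‖u_2‖ = 0.8944, so e_2 = (-0.8944, -0.4472, 0.0000).

e_2 = (-0.8944, -0.4472, 0.0000)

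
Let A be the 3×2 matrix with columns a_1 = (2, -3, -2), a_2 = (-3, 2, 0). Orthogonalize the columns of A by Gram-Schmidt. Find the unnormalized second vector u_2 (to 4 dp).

u_2 = (-1.5882, -0.1176, -1.4118)

a_1 = (2, -3, -2); ‖a_1‖ = 4.1231, so e_1 = (0.4851, -0.7276, -0.4851).
e_1·a_2 = 0.4851·(-3) + (-0.7276)·2 + (-0.4851)·0 = -2.9104.
u_2 = a_2 + 2.9104·e_1 = (-1.5882, -0.1176, -1.4118).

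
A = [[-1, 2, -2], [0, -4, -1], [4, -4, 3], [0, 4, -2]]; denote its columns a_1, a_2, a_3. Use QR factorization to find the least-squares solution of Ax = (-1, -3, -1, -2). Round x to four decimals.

x = (-1.1212, 0.3333, 1.5758)

a_1 = (-1, 0, 4, 0); ‖a_1‖ = 4.1231, so q_1 = (-0.2425, 0.0000, 0.9701, 0.0000).
q_1·a_2 = (-0.2425)·2 + 0.0000·(-4) + 0.9701·(-4) + 0.0000·4 = -4.3656.
u_2 = a_2 + 4.3656·q_1 = (0.9412, -4.0000, 0.2353, 4.0000).
‖u_2‖ = 5.7394, so q_2 = (0.1640, -0.6969, 0.0410, 0.6969).
q_1·a_3 = (-0.2425)·(-2) + 0.0000·(-1) + 0.9701·3 + 0.0000·(-2) = 3.3955; q_2·a_3 = 0.1640·(-2) + (-0.6969)·(-1) + 0.0410·3 + 0.6969·(-2) = -0.9019.
u_3 = a_3 − 3.3955·q_1 + 0.9019·q_2 = (-1.0286, -1.6286, -0.2571, -1.3714).
‖u_3‖ = 2.3785, so q_3 = (-0.4324, -0.6847, -0.1081, -0.5766).
Qᵀb = (-0.7276, 0.4920, 3.7479).
Back-substitute: x_3 = 3.7479/2.3785 = 1.5758.
x_2 = (0.4920 + 0.9019·1.5758)/5.7394 = 0.3333.
x_1 = (-0.7276 + 4.3656·0.3333 − 3.3955·1.5758)/4.1231 = -1.1212.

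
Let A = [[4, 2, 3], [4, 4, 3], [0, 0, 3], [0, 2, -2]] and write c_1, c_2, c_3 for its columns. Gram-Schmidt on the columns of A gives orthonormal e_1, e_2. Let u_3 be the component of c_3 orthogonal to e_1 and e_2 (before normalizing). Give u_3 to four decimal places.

u_3 = (-0.6667, 0.6667, 3.0000, -0.6667)

c_1 = (4, 4, 0, 0); ‖c_1‖ = 5.6569, so e_1 = (0.7071, 0.7071, 0.0000, 0.0000).
e_1·c_2 = 0.7071·2 + 0.7071·4 + 0.0000·0 + 0.0000·2 = 4.2426.
u_2 = c_2 − 4.2426·e_1 = (-1.0000, 1.0000, 0.0000, 2.0000).
‖u_2‖ = 2.4495, so e_2 = (-0.4082, 0.4082, 0.0000, 0.8165).
e_1·c_3 = 0.7071·3 + 0.7071·3 + 0.0000·3 + 0.0000·(-2) = 4.2426; e_2·c_3 = (-0.4082)·3 + 0.4082·3 + 0.0000·3 + 0.8165·(-2) = -1.6330.
u_3 = c_3 − 4.2426·e_1 + 1.6330·e_2 = (-0.6667, 0.6667, 3.0000, -0.6667).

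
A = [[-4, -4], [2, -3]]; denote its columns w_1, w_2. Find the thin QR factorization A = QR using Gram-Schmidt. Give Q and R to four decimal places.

q_1 = w_1/‖w_1‖ = (-4, 2)/4.4721 = (-0.8944, 0.4472).
r_{12} = q_1·w_2 = 2.2361.
u_2 = w_2 − 2.2361·q_1 = (-2.0000, -4.0000).
‖u_2‖ = 4.4721, so q_2 = (-0.4472, -0.8944).

Q = [[-0.8944, -0.4472], [0.4472, -0.8944]], R = [[4.4721, 2.2361], [0.0000, 4.4721]]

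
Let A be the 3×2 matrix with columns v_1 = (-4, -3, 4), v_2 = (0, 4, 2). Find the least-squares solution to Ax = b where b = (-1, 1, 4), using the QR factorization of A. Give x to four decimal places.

e_1 = v_1/‖v_1‖ = (-4, -3, 4)/6.4031 = (-0.6247, -0.4685, 0.6247).
r_{12} = e_1·v_2 = -0.6247.
u_2 = v_2 + 0.6247·e_1 = (-0.3902, 3.7073, 2.3902).
‖u_2‖ = 4.4283, so e_2 = (-0.0881, 0.8372, 0.5398).
Qᵀb = (2.6550, 3.0844).
Back-substitute: x_2 = 3.0844/4.4283 = 0.6965.
x_1 = (2.6550 + 0.6247·0.6965)/6.4031 = 0.4826.

x = (0.4826, 0.6965)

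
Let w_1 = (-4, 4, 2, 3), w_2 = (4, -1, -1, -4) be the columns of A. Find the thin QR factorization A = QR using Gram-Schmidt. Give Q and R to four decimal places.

Q = [[-0.5963, 0.3392], [0.5963, 0.7015], [0.2981, 0.1773], [0.4472, -0.6012]], R = [[6.7082, -5.0684], [0.0000, 2.8829]]

e_1 = w_1/‖w_1‖ = (-4, 4, 2, 3)/6.7082 = (-0.5963, 0.5963, 0.2981, 0.4472).
r_{12} = e_1·w_2 = -5.0684.
u_2 = w_2 + 5.0684·e_1 = (0.9778, 2.0222, 0.5111, -1.7333).
‖u_2‖ = 2.8829, so e_2 = (0.3392, 0.7015, 0.1773, -0.6012).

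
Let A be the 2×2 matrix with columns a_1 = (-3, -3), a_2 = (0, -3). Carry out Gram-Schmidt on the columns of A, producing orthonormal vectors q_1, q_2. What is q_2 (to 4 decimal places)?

q_2 = (0.7071, -0.7071)

a_1 = (-3, -3); ‖a_1‖ = 4.2426, so q_1 = (-0.7071, -0.7071).
q_1·a_2 = (-0.7071)·0 + (-0.7071)·(-3) = 2.1213.
u_2 = a_2 − 2.1213·q_1 = (1.5000, -1.5000).
‖u_2‖ = 2.1213, so q_2 = (0.7071, -0.7071).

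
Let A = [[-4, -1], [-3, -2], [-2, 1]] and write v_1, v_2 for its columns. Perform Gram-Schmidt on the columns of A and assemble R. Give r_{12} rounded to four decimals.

r_{12} = 1.4856

v_1 = (-4, -3, -2); ‖v_1‖ = 5.3852, so e_1 = (-0.7428, -0.5571, -0.3714).
r_{12} = e_1·v_2 = 1.4856.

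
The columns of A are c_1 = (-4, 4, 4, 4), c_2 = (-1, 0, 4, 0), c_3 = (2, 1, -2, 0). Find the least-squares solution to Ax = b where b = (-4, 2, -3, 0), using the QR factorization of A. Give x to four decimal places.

c_1 = (-4, 4, 4, 4); ‖c_1‖ = 8.0000, so q_1 = (-0.5000, 0.5000, 0.5000, 0.5000).
q_1·c_2 = (-0.5000)·(-1) + 0.5000·0 + 0.5000·4 + 0.5000·0 = 2.5000.
u_2 = c_2 − 2.5000·q_1 = (0.2500, -1.2500, 2.7500, -1.2500).
‖u_2‖ = 3.2787, so q_2 = (0.0762, -0.3812, 0.8387, -0.3812).
q_1·c_3 = (-0.5000)·2 + 0.5000·1 + 0.5000·(-2) + 0.5000·0 = -1.5000; q_2·c_3 = 0.0762·2 + (-0.3812)·1 + 0.8387·(-2) + (-0.3812)·0 = -1.9062.
u_3 = c_3 + 1.5000·q_1 + 1.9062·q_2 = (1.3953, 1.0233, 0.3488, 0.0233).
‖u_3‖ = 1.7653, so q_3 = (0.7904, 0.5797, 0.1976, 0.0132).
Qᵀb = (1.5000, -3.5837, -2.5953).
Back-substitute: x_3 = -2.5953/1.7653 = -1.4701.
x_2 = (-3.5837 + 1.9062·(-1.4701))/3.2787 = -1.9478.
x_1 = (1.5000 − 2.5000·(-1.9478) + 1.5000·(-1.4701))/8.0000 = 0.5205.

x = (0.5205, -1.9478, -1.4701)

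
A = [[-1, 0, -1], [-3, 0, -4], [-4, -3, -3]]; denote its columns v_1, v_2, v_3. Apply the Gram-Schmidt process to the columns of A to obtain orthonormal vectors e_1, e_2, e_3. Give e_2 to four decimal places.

v_1 = (-1, -3, -4); ‖v_1‖ = 5.0990, so e_1 = (-0.1961, -0.5883, -0.7845).
e_1·v_2 = (-0.1961)·0 + (-0.5883)·0 + (-0.7845)·(-3) = 2.3534.
u_2 = v_2 − 2.3534·e_1 = (0.4615, 1.3846, -1.1538).
‖u_2‖ = 1.8605, so e_2 = (0.2481, 0.7442, -0.6202).

e_2 = (0.2481, 0.7442, -0.6202)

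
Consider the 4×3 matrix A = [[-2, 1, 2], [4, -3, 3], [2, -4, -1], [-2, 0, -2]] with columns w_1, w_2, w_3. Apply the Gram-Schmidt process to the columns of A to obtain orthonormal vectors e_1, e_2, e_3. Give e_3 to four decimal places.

e_3 = (0.8858, 0.4357, -0.1053, -0.1197)

e_1 = w_1/‖w_1‖ = (-2, 4, 2, -2)/5.2915 = (-0.3780, 0.7559, 0.3780, -0.3780).
r_{12} = e_1·w_2 = -4.1576.
u_2 = w_2 + 4.1576·e_1 = (-0.5714, 0.1429, -2.4286, -1.5714).
‖u_2‖ = 2.9520, so e_2 = (-0.1936, 0.0484, -0.8227, -0.5323).
r_{13} = e_1·w_3 = 1.8898; r_{23} = e_2·w_3 = 1.6454.
u_3 = w_3 − 1.8898·e_1 − 1.6454·e_2 = (3.0328, 1.4918, -0.3607, -0.4098).
‖u_3‖ = 3.4236, so e_3 = (0.8858, 0.4357, -0.1053, -0.1197).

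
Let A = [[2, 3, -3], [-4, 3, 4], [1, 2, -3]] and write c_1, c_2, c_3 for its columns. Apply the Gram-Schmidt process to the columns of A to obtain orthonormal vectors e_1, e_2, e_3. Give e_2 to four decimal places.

e_1 = c_1/‖c_1‖ = (2, -4, 1)/4.5826 = (0.4364, -0.8729, 0.2182).
r_{12} = e_1·c_2 = -0.8729.
u_2 = c_2 + 0.8729·e_1 = (3.3810, 2.2381, 2.1905).
‖u_2‖ = 4.6085, so e_2 = (0.7336, 0.4856, 0.4753).

e_2 = (0.7336, 0.4856, 0.4753)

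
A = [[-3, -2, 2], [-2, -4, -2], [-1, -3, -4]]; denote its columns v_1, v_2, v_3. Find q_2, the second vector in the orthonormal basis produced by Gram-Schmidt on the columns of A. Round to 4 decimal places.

q_1 = v_1/‖v_1‖ = (-3, -2, -1)/3.7417 = (-0.8018, -0.5345, -0.2673).
r_{12} = q_1·v_2 = 4.5434.
u_2 = v_2 − 4.5434·q_1 = (1.6429, -1.5714, -1.7857).
‖u_2‖ = 2.8909, so q_2 = (0.5683, -0.5436, -0.6177).

q_2 = (0.5683, -0.5436, -0.6177)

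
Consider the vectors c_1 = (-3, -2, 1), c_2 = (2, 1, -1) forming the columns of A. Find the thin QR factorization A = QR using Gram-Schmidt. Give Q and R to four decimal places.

Q = [[-0.8018, 0.1543], [-0.5345, -0.6172], [0.2673, -0.7715]], R = [[3.7417, -2.4054], [0.0000, 0.4629]]

e_1 = c_1/‖c_1‖ = (-3, -2, 1)/3.7417 = (-0.8018, -0.5345, 0.2673).
r_{12} = e_1·c_2 = -2.4054.
u_2 = c_2 + 2.4054·e_1 = (0.0714, -0.2857, -0.3571).
‖u_2‖ = 0.4629, so e_2 = (0.1543, -0.6172, -0.7715).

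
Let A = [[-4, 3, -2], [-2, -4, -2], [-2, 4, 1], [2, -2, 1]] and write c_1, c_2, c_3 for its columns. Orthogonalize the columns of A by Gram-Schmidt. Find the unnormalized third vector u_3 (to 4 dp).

e_1 = c_1/‖c_1‖ = (-4, -2, -2, 2)/5.2915 = (-0.7559, -0.3780, -0.3780, 0.3780).
r_{12} = e_1·c_2 = -3.0237.
u_2 = c_2 + 3.0237·e_1 = (0.7143, -5.1429, 2.8571, -0.8571).
‖u_2‖ = 5.9881, so e_2 = (0.1193, -0.8588, 0.4771, -0.1431).
r_{13} = e_1·c_3 = 2.2678; r_{23} = e_2·c_3 = 1.8131.
u_3 = c_3 − 2.2678·e_1 − 1.8131·e_2 = (-0.5020, 0.4143, 0.9920, 0.4024).

u_3 = (-0.5020, 0.4143, 0.9920, 0.4024)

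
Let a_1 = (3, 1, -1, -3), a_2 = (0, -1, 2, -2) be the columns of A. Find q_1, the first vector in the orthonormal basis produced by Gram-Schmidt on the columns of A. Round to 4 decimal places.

q_1 = (0.6708, 0.2236, -0.2236, -0.6708)

a_1 = (3, 1, -1, -3); ‖a_1‖ = 4.4721, so q_1 = (0.6708, 0.2236, -0.2236, -0.6708).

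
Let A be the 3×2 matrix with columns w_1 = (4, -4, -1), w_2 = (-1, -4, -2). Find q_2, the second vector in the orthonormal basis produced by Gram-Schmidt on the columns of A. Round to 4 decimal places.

q_2 = (-0.6950, -0.5934, -0.4060)

q_1 = w_1/‖w_1‖ = (4, -4, -1)/5.7446 = (0.6963, -0.6963, -0.1741).
r_{12} = q_1·w_2 = 2.4371.
u_2 = w_2 − 2.4371·q_1 = (-2.6970, -2.3030, -1.5758).
‖u_2‖ = 3.8808, so q_2 = (-0.6950, -0.5934, -0.4060).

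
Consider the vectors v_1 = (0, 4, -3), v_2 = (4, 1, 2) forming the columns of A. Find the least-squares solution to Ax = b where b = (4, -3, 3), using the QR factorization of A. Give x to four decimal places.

q_1 = v_1/‖v_1‖ = (0, 4, -3)/5.0000 = (0.0000, 0.8000, -0.6000).
r_{12} = q_1·v_2 = -0.4000.
u_2 = v_2 + 0.4000·q_1 = (4.0000, 1.3200, 1.7600).
‖u_2‖ = 4.5651, so q_2 = (0.8762, 0.2892, 0.3855).
Qᵀb = (-4.2000, 3.7940).
Back-substitute: x_2 = 3.7940/4.5651 = 0.8311.
x_1 = (-4.2000 + 0.4000·0.8311)/5.0000 = -0.7735.

x = (-0.7735, 0.8311)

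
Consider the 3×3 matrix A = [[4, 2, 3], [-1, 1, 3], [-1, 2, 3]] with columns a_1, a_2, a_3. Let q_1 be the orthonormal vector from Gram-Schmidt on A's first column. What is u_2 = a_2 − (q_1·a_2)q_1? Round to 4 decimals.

u_2 = (0.8889, 1.2778, 2.2778)

a_1 = (4, -1, -1); ‖a_1‖ = 4.2426, so q_1 = (0.9428, -0.2357, -0.2357).
q_1·a_2 = 0.9428·2 + (-0.2357)·1 + (-0.2357)·2 = 1.1785.
u_2 = a_2 − 1.1785·q_1 = (0.8889, 1.2778, 2.2778).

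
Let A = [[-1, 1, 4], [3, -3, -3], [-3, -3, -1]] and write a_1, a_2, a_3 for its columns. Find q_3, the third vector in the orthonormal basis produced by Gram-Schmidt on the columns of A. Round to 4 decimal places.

q_1 = a_1/‖a_1‖ = (-1, 3, -3)/4.3589 = (-0.2294, 0.6882, -0.6882).
r_{12} = q_1·a_2 = -0.2294.
u_2 = a_2 + 0.2294·q_1 = (0.9474, -2.8421, -3.1579).
‖u_2‖ = 4.3529, so q_2 = (0.2176, -0.6529, -0.7255).
r_{13} = q_1·a_3 = -2.2942; r_{23} = q_2·a_3 = 3.5548.
u_3 = a_3 + 2.2942·q_1 − 3.5548·q_2 = (2.7000, 0.9000, 0.0000).
‖u_3‖ = 2.8460, so q_3 = (0.9487, 0.3162, 0.0000).

q_3 = (0.9487, 0.3162, 0.0000)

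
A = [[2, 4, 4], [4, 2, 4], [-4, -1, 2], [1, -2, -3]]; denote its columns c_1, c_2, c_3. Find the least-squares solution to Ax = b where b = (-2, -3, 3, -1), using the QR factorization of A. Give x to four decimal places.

x = (-0.7473, -0.0989, 0.0330)

c_1 = (2, 4, -4, 1); ‖c_1‖ = 6.0828, so e_1 = (0.3288, 0.6576, -0.6576, 0.1644).
e_1·c_2 = 0.3288·4 + 0.6576·2 + (-0.6576)·(-1) + 0.1644·(-2) = 2.9592.
u_2 = c_2 − 2.9592·e_1 = (3.0270, 0.0541, 0.9459, -2.4865).
‖u_2‖ = 4.0303, so e_2 = (0.7511, 0.0134, 0.2347, -0.6169).
e_1·c_3 = 0.3288·4 + 0.6576·4 + (-0.6576)·2 + 0.1644·(-3) = 2.1372; e_2·c_3 = 0.7511·4 + 0.0134·4 + 0.2347·2 + (-0.6169)·(-3) = 5.3782.
u_3 = c_3 − 2.1372·e_1 − 5.3782·e_2 = (-0.7421, 2.5225, 2.1431, -0.0333).
‖u_3‖ = 3.3923, so e_3 = (-0.2188, 0.7436, 0.6318, -0.0098).
Qᵀb = (-4.7676, -0.2213, 0.1118).
Back-substitute: x_3 = 0.1118/3.3923 = 0.0330.
x_2 = (-0.2213 − 5.3782·0.0330)/4.0303 = -0.0989.
x_1 = (-4.7676 − 2.9592·(-0.0989) − 2.1372·0.0330)/6.0828 = -0.7473.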